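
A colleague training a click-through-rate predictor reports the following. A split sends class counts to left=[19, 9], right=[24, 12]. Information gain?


Parent = [43, 21], H_parent = 0.913
H_left = 0.9059 (n=28), H_right = 0.9183 (n=36)
H_children = (28/64)·0.9059 + (36/64)·0.9183 = 0.9129
IG = 0.913 - 0.9129 = 0.0001

0.0001


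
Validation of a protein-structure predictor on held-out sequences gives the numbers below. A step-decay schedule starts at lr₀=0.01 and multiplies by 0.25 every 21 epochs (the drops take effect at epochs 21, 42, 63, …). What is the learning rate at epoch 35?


n_drops = ⌊35/21⌋ = 1
lr = 0.01·0.25^1 = 0.01·0.25 = 0.0025

0.0025


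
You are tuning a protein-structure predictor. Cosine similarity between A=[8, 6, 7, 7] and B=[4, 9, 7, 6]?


A·B = 8·4 + 6·9 + 7·7 + 7·6 = 177
‖A‖ = √198 = 14.0712, ‖B‖ = √182 = 13.4907
cos = 177/(√198·√182) = 177/√36036 = 0.9324

0.9324


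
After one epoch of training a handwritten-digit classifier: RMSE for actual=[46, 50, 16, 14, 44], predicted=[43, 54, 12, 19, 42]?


MSE = 70/5 = 14
RMSE = √(70/5) = 3.7417

3.7417


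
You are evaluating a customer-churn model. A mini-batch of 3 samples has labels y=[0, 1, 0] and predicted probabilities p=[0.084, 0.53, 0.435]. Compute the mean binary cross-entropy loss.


L[0] = -ln(1-0.084) = -ln(0.916) = 0.0877
L[1] = -ln(0.53) = 0.6349
L[2] = -ln(1-0.435) = -ln(0.565) = 0.5709
mean = (0.0877 + 0.6349 + 0.5709)/3 = 0.4312

0.4312


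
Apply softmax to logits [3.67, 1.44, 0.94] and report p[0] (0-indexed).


Exponentials: e^3.67=39.2519, e^1.44=4.2207, e^0.94=2.56
Sum = 46.0326
Softmax = [0.8527, 0.0917, 0.0556]
p[0] = 39.2519/46.0326 = 0.8527

0.8527


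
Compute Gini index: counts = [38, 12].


Probabilities: [38/50, 12/50] ≈ [0.76, 0.24]
Σpᵢ² = (1444 + 144)/50² = 1588/2500
Gini = 1 - Σpᵢ² = 1 - 1588/2500 = 0.3648

0.3648


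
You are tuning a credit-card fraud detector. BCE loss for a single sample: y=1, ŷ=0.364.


BCE = -[y·ln(p) + (1-y)·ln(1-p)]
= -1·ln(0.364) - 0
= -ln(0.364) = 1.0106

1.0106


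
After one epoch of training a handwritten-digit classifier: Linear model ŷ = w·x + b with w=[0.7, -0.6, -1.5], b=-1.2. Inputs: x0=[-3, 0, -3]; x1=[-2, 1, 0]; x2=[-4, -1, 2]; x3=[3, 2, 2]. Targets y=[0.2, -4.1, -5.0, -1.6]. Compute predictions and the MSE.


ŷ0 = (0.7)·(-3) + (-0.6)·(0) + (-1.5)·(-3) - 1.2 = 1.2
ŷ1 = (0.7)·(-2) + (-0.6)·(1) + (-1.5)·(0) - 1.2 = -3.2
ŷ2 = (0.7)·(-4) + (-0.6)·(-1) + (-1.5)·(2) - 1.2 = -6.4
ŷ3 = (0.7)·(3) + (-0.6)·(2) + (-1.5)·(2) - 1.2 = -3.3
errors² = [1.0, 0.81, 1.96, 2.89]
MSE = 6.6600/4 = 1.665

1.665


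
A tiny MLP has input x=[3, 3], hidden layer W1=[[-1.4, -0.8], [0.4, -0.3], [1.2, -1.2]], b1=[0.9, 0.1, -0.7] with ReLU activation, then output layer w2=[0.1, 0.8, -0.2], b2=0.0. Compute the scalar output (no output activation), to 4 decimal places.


z1[0] = (-1.4)·(3) + (-0.8)·(3) + 0.9 = -5.7
z1[1] = (0.4)·(3) + (-0.3)·(3) + 0.1 = 0.4
z1[2] = (1.2)·(3) + (-1.2)·(3) - 0.7 = -0.7
h = ReLU(z1) = [0.0, 0.4, 0.0]
output = (0.1)·(0.0) + (0.8)·(0.4) + (-0.2)·(0.0) + 0.0 = 0.32

0.32


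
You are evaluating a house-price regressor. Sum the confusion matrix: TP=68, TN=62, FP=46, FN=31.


Total = TP + TN + FP + FN
= 68 + 62 + 46 + 31
= 207
(Predicted positive: 114, predicted negative: 93)

207


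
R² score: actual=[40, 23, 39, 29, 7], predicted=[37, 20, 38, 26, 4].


ȳ = 27.6
SS_res = Σ(y-ŷ)² = 37
SS_tot = Σ(y-ȳ)² = 731.2
R² = 1 - SS_res/SS_tot = 1 - 0.0506 = 0.9494

0.9494


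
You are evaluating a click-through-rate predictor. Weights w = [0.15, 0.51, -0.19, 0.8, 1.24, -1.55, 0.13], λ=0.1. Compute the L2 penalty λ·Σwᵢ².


‖w‖₂² = (0.15)² + (0.51)² + (-0.19)² + (0.8)² + (1.24)² + (-1.55)² + (0.13)²
     = 0.0225 + 0.2601 + 0.0361 + 0.64 + 1.5376 + 2.4025 + 0.0169
     = 4.9157
λ·‖w‖₂² = 0.1·4.9157 = 0.49157

0.49157


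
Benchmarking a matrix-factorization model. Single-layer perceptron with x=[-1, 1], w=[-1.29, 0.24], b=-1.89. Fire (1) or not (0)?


z = (-1)·(-1.29) + (1)·(0.24) - 1.89
  = -0.36
step(z) = 0 (z<0)

0


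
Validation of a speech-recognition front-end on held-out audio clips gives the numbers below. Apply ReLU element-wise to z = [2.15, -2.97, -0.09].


ReLU(2.15) = max(0, 2.15) = 2.15
ReLU(-2.97) = max(0, -2.97) = 0.0
ReLU(-0.09) = max(0, -0.09) = 0.0
result = [2.15, 0.0, 0.0]

[2.15, 0.0, 0.0]


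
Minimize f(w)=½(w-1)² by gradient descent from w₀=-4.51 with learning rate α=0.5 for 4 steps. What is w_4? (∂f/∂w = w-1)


step 1: grad = -4.51-1 = -5.51; w = -4.51 - 0.5·(-5.51) = -1.755
step 2: grad = -1.755-1 = -2.755; w = -1.755 - 0.5·(-2.755) = -0.3775
step 3: grad = -0.3775-1 = -1.3775; w = -0.3775 - 0.5·(-1.3775) = 0.31125
step 4: grad = 0.31125-1 = -0.68875; w = 0.31125 - 0.5·(-0.68875) = 0.655625

0.655625


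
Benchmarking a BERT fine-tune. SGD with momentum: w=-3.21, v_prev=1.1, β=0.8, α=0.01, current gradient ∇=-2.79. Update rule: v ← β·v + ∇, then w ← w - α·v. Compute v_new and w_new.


v_new = 0.8·1.1 - 2.79 = 0.88 - 2.79 = -1.91
w_new = -3.21 - 0.01·-1.91 = -3.21 + 0.0191 = -3.1909

v_new=-1.91, w_new=-3.1909


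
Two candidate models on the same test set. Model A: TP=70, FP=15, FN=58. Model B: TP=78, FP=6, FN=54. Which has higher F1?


Model A: P=70/85=0.8235, R=70/128=0.5469, F1=2PR/(P+R)=2TP/(2TP+FP+FN)=140/213=0.6573
Model B: P=78/84=0.9286, R=78/132=0.5909, F1=2PR/(P+R)=2TP/(2TP+FP+FN)=156/216=0.7222
0.6573 < 0.7222 → Model B

Model B


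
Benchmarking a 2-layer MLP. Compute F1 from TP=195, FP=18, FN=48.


Precision = 195/213 = 0.9155
Recall = 195/243 = 0.8025
F1 = 2·P·R/(P+R) = 2·TP/(2·TP+FP+FN) = 390/(390+18+48) = 390/456 = 0.8553

0.8553


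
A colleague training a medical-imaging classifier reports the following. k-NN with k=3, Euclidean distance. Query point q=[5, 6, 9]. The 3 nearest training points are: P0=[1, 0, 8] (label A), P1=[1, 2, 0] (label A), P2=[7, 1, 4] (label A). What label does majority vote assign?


d(q,P0) = 7.2801  (label A)
d(q,P1) = 10.6301  (label A)
d(q,P2) = 7.3485  (label A)
Votes: A=3, B=0
Majority → A

A


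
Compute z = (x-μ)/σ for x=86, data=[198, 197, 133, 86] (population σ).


μ = 153.5, σ = 47.0346
z = (86 - 153.5)/47.0346 = -1.4351

-1.4351


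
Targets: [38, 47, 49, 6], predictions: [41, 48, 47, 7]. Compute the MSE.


Squared errors: (38-41)²=9, (47-48)²=1, (49-47)²=4, (6-7)²=1
Sum = 15
MSE = 15/4 = 15/4

15/4


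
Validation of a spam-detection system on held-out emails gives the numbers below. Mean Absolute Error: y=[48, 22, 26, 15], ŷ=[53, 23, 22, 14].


Absolute errors: |48-53|=5, |22-23|=1, |26-22|=4, |15-14|=1
Sum = 11
MAE = 11/4 = 11/4

11/4


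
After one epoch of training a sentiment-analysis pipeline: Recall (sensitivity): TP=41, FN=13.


Recall = TP/(TP+FN)
= 41/(41+13)
= 41/54 = 75.93%

75.93%


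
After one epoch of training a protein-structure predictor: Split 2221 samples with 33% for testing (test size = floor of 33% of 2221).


Test = ⌊2221·33/100⌋ = 732
Train = 2221 - 732 = 1489

Train: 1489, Test: 732


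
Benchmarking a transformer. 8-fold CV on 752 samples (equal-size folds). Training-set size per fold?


Fold size = 752/8 = 94
Training per fold = 752 - 94 = 658

658


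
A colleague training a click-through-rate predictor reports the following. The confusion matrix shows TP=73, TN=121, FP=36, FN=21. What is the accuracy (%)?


Accuracy = (TP+TN)/(TP+TN+FP+FN)
= (73+121)/(251)
= 194/251 = 77.29%

77.29%


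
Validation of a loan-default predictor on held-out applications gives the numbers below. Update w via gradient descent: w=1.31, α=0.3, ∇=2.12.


w_new = w - α·∇
= 1.31 - 0.3·2.12
= 1.31 - 0.636
= 0.674

0.674


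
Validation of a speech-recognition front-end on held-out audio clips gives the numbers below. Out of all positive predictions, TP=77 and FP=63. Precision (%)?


Precision = TP/(TP+FP)
= 77/(77+63)
= 77/140 = 55.0%

55.0%


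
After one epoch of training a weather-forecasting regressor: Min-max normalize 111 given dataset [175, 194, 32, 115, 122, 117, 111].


min=32, max=194
(111-32)/(194-32) = 79/162 = 0.4877

0.4877


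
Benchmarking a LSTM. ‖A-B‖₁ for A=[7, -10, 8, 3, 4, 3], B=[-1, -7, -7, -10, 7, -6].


d = |7+ 1| + |-10+ 7| + |8+ 7| + |3+ 10| + |4-7| + |3+ 6|
  = 8 + 3 + 15 + 13 + 3 + 9
  = 51

51


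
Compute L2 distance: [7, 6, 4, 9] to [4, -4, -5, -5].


d = √((7-4)² + (6+ 4)² + (4+ 5)² + (9+ 5)²)
  = √(9 + 100 + 81 + 196)
  = √386 = 19.6469

19.6469


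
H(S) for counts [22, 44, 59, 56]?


Probabilities: [22/181, 44/181, 59/181, 56/181] ≈ [0.1215, 0.2431, 0.326, 0.3094]
H = -((22/181)·log₂(22/181) + (44/181)·log₂(44/181) + (59/181)·log₂(59/181) + (56/181)·log₂(56/181))
  = 1.9164 bits

1.9164 bits


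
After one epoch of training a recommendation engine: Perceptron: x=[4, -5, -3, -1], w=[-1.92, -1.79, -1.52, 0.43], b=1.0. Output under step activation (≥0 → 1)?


z = (4)·(-1.92) + (-5)·(-1.79) + (-3)·(-1.52) + (-1)·(0.43) + 1.0
  = 6.4
step(z) = 1 (z≥0)

1


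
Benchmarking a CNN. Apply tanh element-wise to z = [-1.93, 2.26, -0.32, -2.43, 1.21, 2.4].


tanh(-1.93) = -0.9587
tanh(2.26) = 0.9785
tanh(-0.32) = -0.3095
tanh(-2.43) = -0.9846
tanh(1.21) = 0.8367
tanh(2.4) = 0.9837
result = [-0.9587, 0.9785, -0.3095, -0.9846, 0.8367, 0.9837]

[-0.9587, 0.9785, -0.3095, -0.9846, 0.8367, 0.9837]


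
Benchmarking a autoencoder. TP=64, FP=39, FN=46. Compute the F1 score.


Precision = 64/103 = 0.6214
Recall = 64/110 = 0.5818
F1 = 2·P·R/(P+R) = 2·TP/(2·TP+FP+FN) = 128/(128+39+46) = 128/213 = 0.6009

0.6009


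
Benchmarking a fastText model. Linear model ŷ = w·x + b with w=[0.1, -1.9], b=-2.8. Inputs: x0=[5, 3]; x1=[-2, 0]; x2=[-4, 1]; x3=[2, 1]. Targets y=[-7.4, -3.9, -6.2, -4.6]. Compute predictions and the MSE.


ŷ0 = (0.1)·(5) + (-1.9)·(3) - 2.8 = -8.0
ŷ1 = (0.1)·(-2) + (-1.9)·(0) - 2.8 = -3.0
ŷ2 = (0.1)·(-4) + (-1.9)·(1) - 2.8 = -5.1
ŷ3 = (0.1)·(2) + (-1.9)·(1) - 2.8 = -4.5
errors² = [0.36, 0.81, 1.21, 0.01]
MSE = 2.3900/4 = 0.5975

0.5975


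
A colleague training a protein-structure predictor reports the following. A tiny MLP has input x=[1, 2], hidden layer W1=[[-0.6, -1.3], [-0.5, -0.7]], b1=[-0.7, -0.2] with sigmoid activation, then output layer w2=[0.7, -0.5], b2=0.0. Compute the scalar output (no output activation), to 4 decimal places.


z1[0] = (-0.6)·(1) + (-1.3)·(2) - 0.7 = -3.9
z1[1] = (-0.5)·(1) + (-0.7)·(2) - 0.2 = -2.1
h = sigmoid(z1) = [0.0198, 0.1091]
output = (0.7)·(0.0198) + (-0.5)·(0.1091) + 0.0 = -0.0407

-0.0407


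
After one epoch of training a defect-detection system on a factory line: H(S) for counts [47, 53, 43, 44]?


Probabilities: [47/187, 53/187, 43/187, 44/187] ≈ [0.2513, 0.2834, 0.2299, 0.2353]
H = -((47/187)·log₂(47/187) + (53/187)·log₂(53/187) + (43/187)·log₂(43/187) + (44/187)·log₂(44/187))
  = 1.9951 bits

1.9951 bits


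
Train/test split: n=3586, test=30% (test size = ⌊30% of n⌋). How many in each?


Test = ⌊3586·30/100⌋ = 1075
Train = 3586 - 1075 = 2511

Train: 2511, Test: 1075


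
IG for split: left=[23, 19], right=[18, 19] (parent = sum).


Parent = [41, 38], H_parent = 0.999
H_left = 0.9934 (n=42), H_right = 0.9995 (n=37)
H_children = (42/79)·0.9934 + (37/79)·0.9995 = 0.9963
IG = 0.999 - 0.9963 = 0.0027

0.0027


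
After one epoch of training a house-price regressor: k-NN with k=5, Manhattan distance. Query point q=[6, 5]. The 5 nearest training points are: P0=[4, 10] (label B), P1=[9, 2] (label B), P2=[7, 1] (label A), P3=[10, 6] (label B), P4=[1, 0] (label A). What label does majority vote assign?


d(q,P0) = 7  (label B)
d(q,P1) = 6  (label B)
d(q,P2) = 5  (label A)
d(q,P3) = 5  (label B)
d(q,P4) = 10  (label A)
Votes: A=2, B=3
Majority → B

B


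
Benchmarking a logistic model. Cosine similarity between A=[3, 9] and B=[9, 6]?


A·B = 3·9 + 9·6 = 81
‖A‖ = √90 = 9.4868, ‖B‖ = √117 = 10.8167
cos = 81/(√90·√117) = 81/√10530 = 0.7894

0.7894


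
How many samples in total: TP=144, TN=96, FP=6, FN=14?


Total = TP + TN + FP + FN
= 144 + 96 + 6 + 14
= 260
(Predicted positive: 150, predicted negative: 110)

260


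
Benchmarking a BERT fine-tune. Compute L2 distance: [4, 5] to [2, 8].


d = √((4-2)² + (5-8)²)
  = √(4 + 9)
  = √13 = 3.6056

3.6056


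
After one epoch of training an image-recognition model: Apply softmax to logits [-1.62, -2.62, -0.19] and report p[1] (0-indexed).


Exponentials: e^-1.62=0.1979, e^-2.62=0.0728, e^-0.19=0.827
Sum = 1.0977
Softmax = [0.1803, 0.0663, 0.7534]
p[1] = 0.0728/1.0977 = 0.0663

0.0663


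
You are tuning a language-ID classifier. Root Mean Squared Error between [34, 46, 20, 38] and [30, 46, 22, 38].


MSE = 20/4 = 5
RMSE = √(20/4) = 2.2361

2.2361


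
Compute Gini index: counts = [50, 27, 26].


Probabilities: [50/103, 27/103, 26/103] ≈ [0.4854, 0.2621, 0.2524]
Σpᵢ² = (2500 + 729 + 676)/103² = 3905/10609
Gini = 1 - Σpᵢ² = 1 - 3905/10609 = 0.6319

0.6319


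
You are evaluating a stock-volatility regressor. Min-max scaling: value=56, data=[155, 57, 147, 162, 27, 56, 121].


min=27, max=162
(56-27)/(162-27) = 29/135 = 0.2148

0.2148


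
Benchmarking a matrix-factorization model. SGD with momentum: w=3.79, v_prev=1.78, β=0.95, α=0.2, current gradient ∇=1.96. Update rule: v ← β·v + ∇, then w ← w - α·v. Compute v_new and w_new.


v_new = 0.95·1.78 + 1.96 = 1.691 + 1.96 = 3.651
w_new = 3.79 - 0.2·3.651 = 3.79 - 0.7302 = 3.0598

v_new=3.651, w_new=3.0598


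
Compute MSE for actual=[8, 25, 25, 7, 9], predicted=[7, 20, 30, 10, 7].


Squared errors: (8-7)²=1, (25-20)²=25, (25-30)²=25, (7-10)²=9, (9-7)²=4
Sum = 64
MSE = 64/5 = 64/5

64/5


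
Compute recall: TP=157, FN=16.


Recall = TP/(TP+FN)
= 157/(157+16)
= 157/173 = 90.75%

90.75%


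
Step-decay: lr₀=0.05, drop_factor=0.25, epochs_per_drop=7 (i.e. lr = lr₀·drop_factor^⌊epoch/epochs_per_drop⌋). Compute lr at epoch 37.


n_drops = ⌊37/7⌋ = 5
lr = 0.05·0.25^5 = 0.05·0.0009765625 = 0.000048828125

0.000048828125


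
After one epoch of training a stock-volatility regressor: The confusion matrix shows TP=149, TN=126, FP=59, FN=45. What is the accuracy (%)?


Accuracy = (TP+TN)/(TP+TN+FP+FN)
= (149+126)/(379)
= 275/379 = 72.56%

72.56%


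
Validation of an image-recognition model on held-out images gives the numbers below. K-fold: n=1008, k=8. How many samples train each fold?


Fold size = 1008/8 = 126
Training per fold = 1008 - 126 = 882

882


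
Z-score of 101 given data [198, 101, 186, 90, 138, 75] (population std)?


μ = 131.3333, σ = 47.0449
z = (101 - 131.3333)/47.0449 = -0.6448

-0.6448


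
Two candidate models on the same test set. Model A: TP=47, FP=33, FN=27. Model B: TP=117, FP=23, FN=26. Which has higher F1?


Model A: P=47/80=0.5875, R=47/74=0.6351, F1=2PR/(P+R)=2TP/(2TP+FP+FN)=94/154=0.6104
Model B: P=117/140=0.8357, R=117/143=0.8182, F1=2PR/(P+R)=2TP/(2TP+FP+FN)=234/283=0.8269
0.6104 < 0.8269 → Model B

Model B


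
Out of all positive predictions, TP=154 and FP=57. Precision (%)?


Precision = TP/(TP+FP)
= 154/(154+57)
= 154/211 = 72.99%

72.99%


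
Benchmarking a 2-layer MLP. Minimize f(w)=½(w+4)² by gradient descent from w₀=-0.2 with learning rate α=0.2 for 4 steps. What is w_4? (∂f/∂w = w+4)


step 1: grad = -0.2+4 = 3.8; w = -0.2 - 0.2·(3.8) = -0.96
step 2: grad = -0.96+4 = 3.04; w = -0.96 - 0.2·(3.04) = -1.568
step 3: grad = -1.568+4 = 2.432; w = -1.568 - 0.2·(2.432) = -2.0544
step 4: grad = -2.0544+4 = 1.9456; w = -2.0544 - 0.2·(1.9456) = -2.44352

-2.44352


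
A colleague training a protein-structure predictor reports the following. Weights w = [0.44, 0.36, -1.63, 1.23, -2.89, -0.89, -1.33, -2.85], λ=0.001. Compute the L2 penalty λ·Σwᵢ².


‖w‖₂² = (0.44)² + (0.36)² + (-1.63)² + (1.23)² + (-2.89)² + (-0.89)² + (-1.33)² + (-2.85)²
     = 0.1936 + 0.1296 + 2.6569 + 1.5129 + 8.3521 + 0.7921 + 1.7689 + 8.1225
     = 23.5286
λ·‖w‖₂² = 0.001·23.5286 = 0.023529

0.023529


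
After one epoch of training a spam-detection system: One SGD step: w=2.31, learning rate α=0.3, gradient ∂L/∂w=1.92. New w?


w_new = w - α·∇
= 2.31 - 0.3·1.92
= 2.31 - 0.576
= 1.734

1.734


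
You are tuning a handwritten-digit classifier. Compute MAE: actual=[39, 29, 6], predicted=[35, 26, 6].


Absolute errors: |39-35|=4, |29-26|=3, |6-6|=0
Sum = 7
MAE = 7/3 = 7/3

7/3


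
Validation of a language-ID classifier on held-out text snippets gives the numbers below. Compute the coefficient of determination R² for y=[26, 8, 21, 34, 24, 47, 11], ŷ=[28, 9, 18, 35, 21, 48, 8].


ȳ = 24.4286
SS_res = Σ(y-ŷ)² = 34
SS_tot = Σ(y-ȳ)² = 1065.71
R² = 1 - SS_res/SS_tot = 1 - 0.0319 = 0.9681

0.9681


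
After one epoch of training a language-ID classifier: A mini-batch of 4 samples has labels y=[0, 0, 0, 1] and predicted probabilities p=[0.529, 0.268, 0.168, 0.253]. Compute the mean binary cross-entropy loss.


L[0] = -ln(1-0.529) = -ln(0.471) = 0.7529
L[1] = -ln(1-0.268) = -ln(0.732) = 0.312
L[2] = -ln(1-0.168) = -ln(0.832) = 0.1839
L[3] = -ln(0.253) = 1.3744
mean = (0.7529 + 0.312 + 0.1839 + 1.3744)/4 = 0.6558

0.6558


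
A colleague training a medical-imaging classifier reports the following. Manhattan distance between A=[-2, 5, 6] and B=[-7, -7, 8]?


d = |-2+ 7| + |5+ 7| + |6-8|
  = 5 + 12 + 2
  = 19

19


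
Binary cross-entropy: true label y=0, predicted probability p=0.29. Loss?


BCE = -[y·ln(p) + (1-y)·ln(1-p)]
= -0 - 1·ln(1-0.29)
= -ln(0.71) = 0.3425

0.3425


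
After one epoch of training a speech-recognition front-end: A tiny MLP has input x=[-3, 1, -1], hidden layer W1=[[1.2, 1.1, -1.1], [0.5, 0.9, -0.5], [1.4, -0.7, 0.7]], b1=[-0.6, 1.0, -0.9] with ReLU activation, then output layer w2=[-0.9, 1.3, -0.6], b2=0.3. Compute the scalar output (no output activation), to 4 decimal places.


z1[0] = (1.2)·(-3) + (1.1)·(1) + (-1.1)·(-1) - 0.6 = -2.0
z1[1] = (0.5)·(-3) + (0.9)·(1) + (-0.5)·(-1) + 1.0 = 0.9
z1[2] = (1.4)·(-3) + (-0.7)·(1) + (0.7)·(-1) - 0.9 = -6.5
h = ReLU(z1) = [0.0, 0.9, 0.0]
output = (-0.9)·(0.0) + (1.3)·(0.9) + (-0.6)·(0.0) + 0.3 = 1.47

1.47


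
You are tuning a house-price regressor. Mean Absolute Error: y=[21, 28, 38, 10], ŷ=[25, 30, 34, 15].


Absolute errors: |21-25|=4, |28-30|=2, |38-34|=4, |10-15|=5
Sum = 15
MAE = 15/4 = 15/4

15/4


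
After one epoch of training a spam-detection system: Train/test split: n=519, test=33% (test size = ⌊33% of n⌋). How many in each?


Test = ⌊519·33/100⌋ = 171
Train = 519 - 171 = 348

Train: 348, Test: 171


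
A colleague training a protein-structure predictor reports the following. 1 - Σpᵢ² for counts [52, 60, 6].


Probabilities: [52/118, 60/118, 6/118] ≈ [0.4407, 0.5085, 0.0508]
Σpᵢ² = (2704 + 3600 + 36)/118² = 6340/13924
Gini = 1 - Σpᵢ² = 1 - 6340/13924 = 0.5447

0.5447


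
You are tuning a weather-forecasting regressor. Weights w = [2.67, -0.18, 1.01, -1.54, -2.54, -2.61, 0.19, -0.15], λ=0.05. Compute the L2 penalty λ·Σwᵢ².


‖w‖₂² = (2.67)² + (-0.18)² + (1.01)² + (-1.54)² + (-2.54)² + (-2.61)² + (0.19)² + (-0.15)²
     = 7.1289 + 0.0324 + 1.0201 + 2.3716 + 6.4516 + 6.8121 + 0.0361 + 0.0225
     = 23.8753
λ·‖w‖₂² = 0.05·23.8753 = 1.193765

1.193765


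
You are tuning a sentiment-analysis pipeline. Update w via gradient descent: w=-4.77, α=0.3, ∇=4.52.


w_new = w - α·∇
= -4.77 - 0.3·4.52
= -4.77 - 1.356
= -6.126

-6.126


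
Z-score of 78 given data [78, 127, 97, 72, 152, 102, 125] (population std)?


μ = 107.5714, σ = 26.5591
z = (78 - 107.5714)/26.5591 = -1.1134

-1.1134


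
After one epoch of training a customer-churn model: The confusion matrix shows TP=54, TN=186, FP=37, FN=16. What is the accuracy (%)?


Accuracy = (TP+TN)/(TP+TN+FP+FN)
= (54+186)/(293)
= 240/293 = 81.91%

81.91%


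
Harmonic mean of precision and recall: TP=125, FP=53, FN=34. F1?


Precision = 125/178 = 0.7022
Recall = 125/159 = 0.7862
F1 = 2·P·R/(P+R) = 2·TP/(2·TP+FP+FN) = 250/(250+53+34) = 250/337 = 0.7418

0.7418


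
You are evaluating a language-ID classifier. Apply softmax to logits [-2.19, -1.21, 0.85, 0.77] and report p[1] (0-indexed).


Exponentials: e^-2.19=0.1119, e^-1.21=0.2982, e^0.85=2.3396, e^0.77=2.1598
Sum = 4.9095
Softmax = [0.0228, 0.0607, 0.4766, 0.4399]
p[1] = 0.2982/4.9095 = 0.0607

0.0607


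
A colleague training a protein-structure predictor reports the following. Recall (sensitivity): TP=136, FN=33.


Recall = TP/(TP+FN)
= 136/(136+33)
= 136/169 = 80.47%

80.47%


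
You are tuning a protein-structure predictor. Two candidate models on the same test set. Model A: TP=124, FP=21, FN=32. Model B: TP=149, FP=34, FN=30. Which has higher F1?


Model A: P=124/145=0.8552, R=124/156=0.7949, F1=2PR/(P+R)=2TP/(2TP+FP+FN)=248/301=0.8239
Model B: P=149/183=0.8142, R=149/179=0.8324, F1=2PR/(P+R)=2TP/(2TP+FP+FN)=298/362=0.8232
0.8239 > 0.8232 → Model A

Model A


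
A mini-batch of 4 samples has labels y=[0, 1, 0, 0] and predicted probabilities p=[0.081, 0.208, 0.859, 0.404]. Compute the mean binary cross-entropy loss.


L[0] = -ln(1-0.081) = -ln(0.919) = 0.0845
L[1] = -ln(0.208) = 1.5702
L[2] = -ln(1-0.859) = -ln(0.141) = 1.959
L[3] = -ln(1-0.404) = -ln(0.596) = 0.5175
mean = (0.0845 + 1.5702 + 1.959 + 0.5175)/4 = 1.0328

1.0328


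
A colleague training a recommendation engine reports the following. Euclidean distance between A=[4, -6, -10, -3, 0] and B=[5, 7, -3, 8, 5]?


d = √((4-5)² + (-6-7)² + (-10+ 3)² + (-3-8)² + (0-5)²)
  = √(1 + 169 + 49 + 121 + 25)
  = √365 = 19.105

19.105


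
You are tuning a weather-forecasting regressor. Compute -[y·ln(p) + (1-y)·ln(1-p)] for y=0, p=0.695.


BCE = -[y·ln(p) + (1-y)·ln(1-p)]
= -0 - 1·ln(1-0.695)
= -ln(0.305) = 1.1874

1.1874


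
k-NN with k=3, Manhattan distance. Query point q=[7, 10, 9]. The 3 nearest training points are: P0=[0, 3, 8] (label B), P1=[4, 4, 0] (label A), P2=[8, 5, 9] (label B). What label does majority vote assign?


d(q,P0) = 15  (label B)
d(q,P1) = 18  (label A)
d(q,P2) = 6  (label B)
Votes: A=1, B=2
Majority → B

B


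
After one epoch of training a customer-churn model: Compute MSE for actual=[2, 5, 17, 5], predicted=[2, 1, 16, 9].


Squared errors: (2-2)²=0, (5-1)²=16, (17-16)²=1, (5-9)²=16
Sum = 33
MSE = 33/4 = 33/4

33/4


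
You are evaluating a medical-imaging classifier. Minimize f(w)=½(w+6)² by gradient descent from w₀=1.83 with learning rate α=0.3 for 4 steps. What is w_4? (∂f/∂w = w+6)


step 1: grad = 1.83+6 = 7.83; w = 1.83 - 0.3·(7.83) = -0.519
step 2: grad = -0.519+6 = 5.481; w = -0.519 - 0.3·(5.481) = -2.1633
step 3: grad = -2.1633+6 = 3.8367; w = -2.1633 - 0.3·(3.8367) = -3.31431
step 4: grad = -3.31431+6 = 2.68569; w = -3.31431 - 0.3·(2.68569) = -4.120017

-4.120017


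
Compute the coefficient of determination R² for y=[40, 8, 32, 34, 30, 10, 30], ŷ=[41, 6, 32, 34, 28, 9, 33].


ȳ = 26.2857
SS_res = Σ(y-ŷ)² = 19
SS_tot = Σ(y-ȳ)² = 907.43
R² = 1 - SS_res/SS_tot = 1 - 0.0209 = 0.9791

0.9791


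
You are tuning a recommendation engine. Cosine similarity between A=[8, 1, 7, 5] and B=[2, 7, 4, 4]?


A·B = 8·2 + 1·7 + 7·4 + 5·4 = 71
‖A‖ = √139 = 11.7898, ‖B‖ = √85 = 9.2195
cos = 71/(√139·√85) = 71/√11815 = 0.6532

0.6532


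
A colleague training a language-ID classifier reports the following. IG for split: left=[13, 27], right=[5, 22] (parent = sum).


Parent = [18, 49], H_parent = 0.8395
H_left = 0.9097 (n=40), H_right = 0.6913 (n=27)
H_children = (40/67)·0.9097 + (27/67)·0.6913 = 0.8217
IG = 0.8395 - 0.8217 = 0.0178

0.0178


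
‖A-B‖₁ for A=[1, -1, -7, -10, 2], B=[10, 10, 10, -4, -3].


d = |1-10| + |-1-10| + |-7-10| + |-10+ 4| + |2+ 3|
  = 9 + 11 + 17 + 6 + 5
  = 48

48


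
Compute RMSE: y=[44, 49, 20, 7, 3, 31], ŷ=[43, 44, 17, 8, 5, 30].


MSE = 41/6 = 6.8333
RMSE = √(41/6) = 2.6141

2.6141


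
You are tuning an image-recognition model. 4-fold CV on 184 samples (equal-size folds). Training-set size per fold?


Fold size = 184/4 = 46
Training per fold = 184 - 46 = 138

138


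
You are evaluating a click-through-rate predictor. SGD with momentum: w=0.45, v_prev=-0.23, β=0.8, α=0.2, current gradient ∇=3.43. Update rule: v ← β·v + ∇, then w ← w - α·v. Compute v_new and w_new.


v_new = 0.8·-0.23 + 3.43 = -0.184 + 3.43 = 3.246
w_new = 0.45 - 0.2·3.246 = 0.45 - 0.6492 = -0.1992

v_new=3.246, w_new=-0.1992


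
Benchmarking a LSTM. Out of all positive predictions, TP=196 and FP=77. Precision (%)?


Precision = TP/(TP+FP)
= 196/(196+77)
= 196/273 = 71.79%

71.79%


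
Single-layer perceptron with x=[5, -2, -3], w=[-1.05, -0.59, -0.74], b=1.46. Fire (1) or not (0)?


z = (5)·(-1.05) + (-2)·(-0.59) + (-3)·(-0.74) + 1.46
  = -0.39
step(z) = 0 (z<0)

0


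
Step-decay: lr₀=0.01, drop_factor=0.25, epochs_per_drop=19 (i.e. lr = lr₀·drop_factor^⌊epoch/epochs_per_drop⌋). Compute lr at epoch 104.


n_drops = ⌊104/19⌋ = 5
lr = 0.01·0.25^5 = 0.01·0.0009765625 = 0.000009765625

0.000009765625


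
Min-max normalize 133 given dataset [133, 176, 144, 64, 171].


min=64, max=176
(133-64)/(176-64) = 69/112 = 0.6161

0.6161


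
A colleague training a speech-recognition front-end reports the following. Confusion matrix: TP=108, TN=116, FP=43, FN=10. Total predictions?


Total = TP + TN + FP + FN
= 108 + 116 + 43 + 10
= 277
(Predicted positive: 151, predicted negative: 126)

277


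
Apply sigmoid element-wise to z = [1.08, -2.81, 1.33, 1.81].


σ(1.08) = 1/(1+e^-1.08) = 0.7465
σ(-2.81) = 1/(1+e^2.81) = 0.0568
σ(1.33) = 1/(1+e^-1.33) = 0.7908
σ(1.81) = 1/(1+e^-1.81) = 0.8594
result = [0.7465, 0.0568, 0.7908, 0.8594]

[0.7465, 0.0568, 0.7908, 0.8594]


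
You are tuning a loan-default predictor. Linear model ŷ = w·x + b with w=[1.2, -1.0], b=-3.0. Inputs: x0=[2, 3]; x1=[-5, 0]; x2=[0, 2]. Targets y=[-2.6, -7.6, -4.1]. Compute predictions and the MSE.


ŷ0 = (1.2)·(2) + (-1.0)·(3) - 3.0 = -3.6
ŷ1 = (1.2)·(-5) + (-1.0)·(0) - 3.0 = -9.0
ŷ2 = (1.2)·(0) + (-1.0)·(2) - 3.0 = -5.0
errors² = [1.0, 1.96, 0.81]
MSE = 3.7700/3 = 1.2567

1.2567


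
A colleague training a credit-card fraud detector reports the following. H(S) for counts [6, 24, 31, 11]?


Probabilities: [6/72, 24/72, 31/72, 11/72] ≈ [0.0833, 0.3333, 0.4306, 0.1528]
H = -((6/72)·log₂(6/72) + (24/72)·log₂(24/72) + (31/72)·log₂(31/72) + (11/72)·log₂(11/72))
  = 1.7646 bits

1.7646 bits


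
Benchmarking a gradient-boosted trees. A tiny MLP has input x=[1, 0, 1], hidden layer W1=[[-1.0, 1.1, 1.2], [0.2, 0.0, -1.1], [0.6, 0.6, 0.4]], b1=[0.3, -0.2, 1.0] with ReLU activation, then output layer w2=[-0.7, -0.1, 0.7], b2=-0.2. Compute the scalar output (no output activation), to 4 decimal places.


z1[0] = (-1.0)·(1) + (1.1)·(0) + (1.2)·(1) + 0.3 = 0.5
z1[1] = (0.2)·(1) + (0.0)·(0) + (-1.1)·(1) - 0.2 = -1.1
z1[2] = (0.6)·(1) + (0.6)·(0) + (0.4)·(1) + 1.0 = 2.0
h = ReLU(z1) = [0.5, 0.0, 2.0]
output = (-0.7)·(0.5) + (-0.1)·(0.0) + (0.7)·(2.0) - 0.2 = 0.85

0.85


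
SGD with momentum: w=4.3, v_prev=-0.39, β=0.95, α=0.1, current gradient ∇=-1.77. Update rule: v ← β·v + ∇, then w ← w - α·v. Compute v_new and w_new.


v_new = 0.95·-0.39 - 1.77 = -0.3705 - 1.77 = -2.1405
w_new = 4.3 - 0.1·-2.1405 = 4.3 + 0.21405 = 4.51405

v_new=-2.1405, w_new=4.51405


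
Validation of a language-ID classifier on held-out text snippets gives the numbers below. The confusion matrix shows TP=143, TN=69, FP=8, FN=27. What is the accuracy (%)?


Accuracy = (TP+TN)/(TP+TN+FP+FN)
= (143+69)/(247)
= 212/247 = 85.83%

85.83%


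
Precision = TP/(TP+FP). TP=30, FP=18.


Precision = TP/(TP+FP)
= 30/(30+18)
= 30/48 = 62.5%

62.5%


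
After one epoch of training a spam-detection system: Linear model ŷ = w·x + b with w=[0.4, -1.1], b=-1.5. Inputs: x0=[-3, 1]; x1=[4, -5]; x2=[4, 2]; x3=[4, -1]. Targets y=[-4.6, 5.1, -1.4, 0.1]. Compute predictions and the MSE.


ŷ0 = (0.4)·(-3) + (-1.1)·(1) - 1.5 = -3.8
ŷ1 = (0.4)·(4) + (-1.1)·(-5) - 1.5 = 5.6
ŷ2 = (0.4)·(4) + (-1.1)·(2) - 1.5 = -2.1
ŷ3 = (0.4)·(4) + (-1.1)·(-1) - 1.5 = 1.2
errors² = [0.64, 0.25, 0.49, 1.21]
MSE = 2.5900/4 = 0.6475

0.6475


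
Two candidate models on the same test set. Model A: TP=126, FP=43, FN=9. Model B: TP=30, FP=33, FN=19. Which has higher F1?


Model A: P=126/169=0.7456, R=126/135=0.9333, F1=2PR/(P+R)=2TP/(2TP+FP+FN)=252/304=0.8289
Model B: P=30/63=0.4762, R=30/49=0.6122, F1=2PR/(P+R)=2TP/(2TP+FP+FN)=60/112=0.5357
0.8289 > 0.5357 → Model A

Model A


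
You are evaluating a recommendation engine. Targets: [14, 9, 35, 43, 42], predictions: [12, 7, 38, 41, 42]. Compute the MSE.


Squared errors: (14-12)²=4, (9-7)²=4, (35-38)²=9, (43-41)²=4, (42-42)²=0
Sum = 21
MSE = 21/5 = 21/5

21/5


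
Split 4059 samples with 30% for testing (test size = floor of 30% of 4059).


Test = ⌊4059·30/100⌋ = 1217
Train = 4059 - 1217 = 2842

Train: 2842, Test: 1217


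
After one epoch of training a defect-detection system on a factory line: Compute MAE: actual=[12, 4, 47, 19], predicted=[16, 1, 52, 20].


Absolute errors: |12-16|=4, |4-1|=3, |47-52|=5, |19-20|=1
Sum = 13
MAE = 13/4 = 13/4

13/4


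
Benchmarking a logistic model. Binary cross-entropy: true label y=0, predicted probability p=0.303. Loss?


BCE = -[y·ln(p) + (1-y)·ln(1-p)]
= -0 - 1·ln(1-0.303)
= -ln(0.697) = 0.361

0.361


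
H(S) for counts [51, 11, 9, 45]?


Probabilities: [51/116, 11/116, 9/116, 45/116] ≈ [0.4397, 0.0948, 0.0776, 0.3879]
H = -((51/116)·log₂(51/116) + (11/116)·log₂(11/116) + (9/116)·log₂(9/116) + (45/116)·log₂(45/116))
  = 1.6596 bits

1.6596 bits


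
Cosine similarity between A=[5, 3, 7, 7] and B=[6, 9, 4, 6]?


A·B = 5·6 + 3·9 + 7·4 + 7·6 = 127
‖A‖ = √132 = 11.4891, ‖B‖ = √169 = 13
cos = 127/(√132·√169) = 127/√22308 = 0.8503

0.8503


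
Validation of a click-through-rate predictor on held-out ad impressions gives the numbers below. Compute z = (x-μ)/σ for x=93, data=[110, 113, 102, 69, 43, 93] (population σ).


μ = 88.3333, σ = 24.8842
z = (93 - 88.3333)/24.8842 = 0.1875

0.1875


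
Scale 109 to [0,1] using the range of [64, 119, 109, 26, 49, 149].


min=26, max=149
(109-26)/(149-26) = 83/123 = 0.6748

0.6748


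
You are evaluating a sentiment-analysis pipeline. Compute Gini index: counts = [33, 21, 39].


Probabilities: [33/93, 21/93, 39/93] ≈ [0.3548, 0.2258, 0.4194]
Σpᵢ² = (1089 + 441 + 1521)/93² = 3051/8649
Gini = 1 - Σpᵢ² = 1 - 3051/8649 = 0.6472

0.6472


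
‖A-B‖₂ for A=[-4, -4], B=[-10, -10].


d = √((-4+ 10)² + (-4+ 10)²)
  = √(36 + 36)
  = √72 = 8.4853

8.4853


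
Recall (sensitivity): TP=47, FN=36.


Recall = TP/(TP+FN)
= 47/(47+36)
= 47/83 = 56.63%

56.63%


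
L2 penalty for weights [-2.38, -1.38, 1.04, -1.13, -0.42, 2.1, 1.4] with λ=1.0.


‖w‖₂² = (-2.38)² + (-1.38)² + (1.04)² + (-1.13)² + (-0.42)² + (2.1)² + (1.4)²
     = 5.6644 + 1.9044 + 1.0816 + 1.2769 + 0.1764 + 4.41 + 1.96
     = 16.4737
λ·‖w‖₂² = 1.0·16.4737 = 16.4737

16.4737


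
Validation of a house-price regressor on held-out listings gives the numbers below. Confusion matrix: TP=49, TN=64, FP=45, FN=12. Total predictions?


Total = TP + TN + FP + FN
= 49 + 64 + 45 + 12
= 170
(Predicted positive: 94, predicted negative: 76)

170


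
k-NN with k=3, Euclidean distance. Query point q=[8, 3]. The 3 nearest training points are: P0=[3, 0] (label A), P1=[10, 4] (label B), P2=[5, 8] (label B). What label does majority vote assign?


d(q,P0) = 5.831  (label A)
d(q,P1) = 2.2361  (label B)
d(q,P2) = 5.831  (label B)
Votes: A=1, B=2
Majority → B

B


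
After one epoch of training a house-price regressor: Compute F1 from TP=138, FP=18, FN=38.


Precision = 138/156 = 0.8846
Recall = 138/176 = 0.7841
F1 = 2·P·R/(P+R) = 2·TP/(2·TP+FP+FN) = 276/(276+18+38) = 276/332 = 0.8313

0.8313


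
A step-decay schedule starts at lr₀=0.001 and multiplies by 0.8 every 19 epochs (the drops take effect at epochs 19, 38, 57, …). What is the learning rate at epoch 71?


n_drops = ⌊71/19⌋ = 3
lr = 0.001·0.8^3 = 0.001·0.512 = 0.000512

0.000512


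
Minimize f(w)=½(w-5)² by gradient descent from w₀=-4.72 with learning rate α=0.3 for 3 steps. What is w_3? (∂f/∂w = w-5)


step 1: grad = -4.72-5 = -9.72; w = -4.72 - 0.3·(-9.72) = -1.804
step 2: grad = -1.804-5 = -6.804; w = -1.804 - 0.3·(-6.804) = 0.2372
step 3: grad = 0.2372-5 = -4.7628; w = 0.2372 - 0.3·(-4.7628) = 1.66604

1.66604


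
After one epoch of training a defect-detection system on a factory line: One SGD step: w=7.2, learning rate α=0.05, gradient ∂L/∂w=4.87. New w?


w_new = w - α·∇
= 7.2 - 0.05·4.87
= 7.2 - 0.2435
= 6.9565

6.9565


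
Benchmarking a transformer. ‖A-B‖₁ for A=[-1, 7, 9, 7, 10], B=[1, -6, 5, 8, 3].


d = |-1-1| + |7+ 6| + |9-5| + |7-8| + |10-3|
  = 2 + 13 + 4 + 1 + 7
  = 27

27


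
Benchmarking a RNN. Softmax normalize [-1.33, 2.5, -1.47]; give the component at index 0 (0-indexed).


Exponentials: e^-1.33=0.2645, e^2.5=12.1825, e^-1.47=0.2299
Sum = 12.6769
Softmax = [0.0209, 0.961, 0.0181]
p[0] = 0.2645/12.6769 = 0.0209

0.0209


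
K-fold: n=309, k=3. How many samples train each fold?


Fold size = 309/3 = 103
Training per fold = 309 - 103 = 206

206


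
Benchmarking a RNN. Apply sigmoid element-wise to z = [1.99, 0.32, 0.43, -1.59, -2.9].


σ(1.99) = 1/(1+e^-1.99) = 0.8797
σ(0.32) = 1/(1+e^-0.32) = 0.5793
σ(0.43) = 1/(1+e^-0.43) = 0.6059
σ(-1.59) = 1/(1+e^1.59) = 0.1694
σ(-2.9) = 1/(1+e^2.9) = 0.0522
result = [0.8797, 0.5793, 0.6059, 0.1694, 0.0522]

[0.8797, 0.5793, 0.6059, 0.1694, 0.0522]


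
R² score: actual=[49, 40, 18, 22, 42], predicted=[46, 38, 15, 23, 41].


ȳ = 34.2
SS_res = Σ(y-ŷ)² = 24
SS_tot = Σ(y-ȳ)² = 724.8
R² = 1 - SS_res/SS_tot = 1 - 0.0331 = 0.9669

0.9669


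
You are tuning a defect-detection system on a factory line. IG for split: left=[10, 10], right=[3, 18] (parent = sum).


Parent = [13, 28], H_parent = 0.9012
H_left = 1 (n=20), H_right = 0.5917 (n=21)
H_children = (20/41)·1 + (21/41)·0.5917 = 0.7909
IG = 0.9012 - 0.7909 = 0.1103

0.1103


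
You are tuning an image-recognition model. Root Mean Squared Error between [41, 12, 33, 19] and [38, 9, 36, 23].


MSE = 43/4 = 10.75
RMSE = √(43/4) = 3.2787

3.2787


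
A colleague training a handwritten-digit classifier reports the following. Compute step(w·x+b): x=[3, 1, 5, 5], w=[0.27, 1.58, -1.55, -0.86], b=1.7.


z = (3)·(0.27) + (1)·(1.58) + (5)·(-1.55) + (5)·(-0.86) + 1.7
  = -7.96
step(z) = 0 (z<0)

0


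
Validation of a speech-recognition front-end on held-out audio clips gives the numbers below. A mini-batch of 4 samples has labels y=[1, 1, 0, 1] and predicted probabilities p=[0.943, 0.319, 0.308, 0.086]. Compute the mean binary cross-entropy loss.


L[0] = -ln(0.943) = 0.0587
L[1] = -ln(0.319) = 1.1426
L[2] = -ln(1-0.308) = -ln(0.692) = 0.3682
L[3] = -ln(0.086) = 2.4534
mean = (0.0587 + 1.1426 + 0.3682 + 2.4534)/4 = 1.0057

1.0057


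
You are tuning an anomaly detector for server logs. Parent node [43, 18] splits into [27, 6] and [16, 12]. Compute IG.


Parent = [43, 18], H_parent = 0.8752
H_left = 0.684 (n=33), H_right = 0.9852 (n=28)
H_children = (33/61)·0.684 + (28/61)·0.9852 = 0.8223
IG = 0.8752 - 0.8223 = 0.0529

0.0529


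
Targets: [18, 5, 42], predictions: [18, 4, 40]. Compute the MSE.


Squared errors: (18-18)²=0, (5-4)²=1, (42-40)²=4
Sum = 5
MSE = 5/3 = 5/3

5/3


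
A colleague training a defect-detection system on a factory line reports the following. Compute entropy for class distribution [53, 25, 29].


Probabilities: [53/107, 25/107, 29/107] ≈ [0.4953, 0.2336, 0.271]
H = -((53/107)·log₂(53/107) + (25/107)·log₂(25/107) + (29/107)·log₂(29/107))
  = 1.5026 bits

1.5026 bits


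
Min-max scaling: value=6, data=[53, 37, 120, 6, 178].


min=6, max=178
(6-6)/(178-6) = 0/172 = 0.0

0.0


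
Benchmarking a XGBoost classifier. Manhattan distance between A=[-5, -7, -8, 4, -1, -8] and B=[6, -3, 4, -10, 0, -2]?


d = |-5-6| + |-7+ 3| + |-8-4| + |4+ 10| + |-1-0| + |-8+ 2|
  = 11 + 4 + 12 + 14 + 1 + 6
  = 48

48


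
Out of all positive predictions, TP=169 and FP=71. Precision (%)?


Precision = TP/(TP+FP)
= 169/(169+71)
= 169/240 = 70.42%

70.42%


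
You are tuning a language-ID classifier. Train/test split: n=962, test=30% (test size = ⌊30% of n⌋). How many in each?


Test = ⌊962·30/100⌋ = 288
Train = 962 - 288 = 674

Train: 674, Test: 288


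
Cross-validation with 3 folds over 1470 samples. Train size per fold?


Fold size = 1470/3 = 490
Training per fold = 1470 - 490 = 980

980


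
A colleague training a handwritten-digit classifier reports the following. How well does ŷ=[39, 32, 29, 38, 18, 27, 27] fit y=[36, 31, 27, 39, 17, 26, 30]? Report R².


ȳ = 29.4286
SS_res = Σ(y-ŷ)² = 26
SS_tot = Σ(y-ȳ)² = 309.71
R² = 1 - SS_res/SS_tot = 1 - 0.0839 = 0.9161

0.9161


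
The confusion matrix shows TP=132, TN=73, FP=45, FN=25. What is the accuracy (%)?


Accuracy = (TP+TN)/(TP+TN+FP+FN)
= (132+73)/(275)
= 205/275 = 74.55%

74.55%


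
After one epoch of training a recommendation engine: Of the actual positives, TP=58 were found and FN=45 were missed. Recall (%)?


Recall = TP/(TP+FN)
= 58/(58+45)
= 58/103 = 56.31%

56.31%


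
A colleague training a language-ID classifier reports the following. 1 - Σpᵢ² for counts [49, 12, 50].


Probabilities: [49/111, 12/111, 50/111] ≈ [0.4414, 0.1081, 0.4505]
Σpᵢ² = (2401 + 144 + 2500)/111² = 5045/12321
Gini = 1 - Σpᵢ² = 1 - 5045/12321 = 0.5905

0.5905


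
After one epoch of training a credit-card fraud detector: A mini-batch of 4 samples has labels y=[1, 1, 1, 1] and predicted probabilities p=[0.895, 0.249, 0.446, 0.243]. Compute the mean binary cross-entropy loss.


L[0] = -ln(0.895) = 0.1109
L[1] = -ln(0.249) = 1.3903
L[2] = -ln(0.446) = 0.8074
L[3] = -ln(0.243) = 1.4147
mean = (0.1109 + 1.3903 + 0.8074 + 1.4147)/4 = 0.9308

0.9308


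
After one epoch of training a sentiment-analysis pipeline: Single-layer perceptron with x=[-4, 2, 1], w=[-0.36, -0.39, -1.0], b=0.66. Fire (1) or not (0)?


z = (-4)·(-0.36) + (2)·(-0.39) + (1)·(-1.0) + 0.66
  = 0.32
step(z) = 1 (z≥0)

1


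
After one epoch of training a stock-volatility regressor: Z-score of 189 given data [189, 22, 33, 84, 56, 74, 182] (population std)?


μ = 91.4286, σ = 62.76
z = (189 - 91.4286)/62.76 = 1.5547

1.5547


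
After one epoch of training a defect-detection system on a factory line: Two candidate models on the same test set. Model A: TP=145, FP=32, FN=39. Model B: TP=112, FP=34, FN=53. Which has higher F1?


Model A: P=145/177=0.8192, R=145/184=0.788, F1=2PR/(P+R)=2TP/(2TP+FP+FN)=290/361=0.8033
Model B: P=112/146=0.7671, R=112/165=0.6788, F1=2PR/(P+R)=2TP/(2TP+FP+FN)=224/311=0.7203
0.8033 > 0.7203 → Model A

Model A


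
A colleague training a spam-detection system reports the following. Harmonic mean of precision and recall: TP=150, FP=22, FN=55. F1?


Precision = 150/172 = 0.8721
Recall = 150/205 = 0.7317
F1 = 2·P·R/(P+R) = 2·TP/(2·TP+FP+FN) = 300/(300+22+55) = 300/377 = 0.7958

0.7958
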